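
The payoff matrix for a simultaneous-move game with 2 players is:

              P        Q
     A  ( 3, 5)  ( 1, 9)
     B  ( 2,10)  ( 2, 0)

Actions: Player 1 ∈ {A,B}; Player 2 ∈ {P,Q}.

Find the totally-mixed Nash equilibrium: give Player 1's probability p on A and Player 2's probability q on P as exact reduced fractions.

P1 mixes 5/7 on A; P2 mixes 1/2 on P

P1 indiff ⇒ q·3+(1-q)·1 = q·2+(1-q)·2 ⇒ q(1) = (1-q)(1) ⇒ q = 1/2
P2 indiff ⇒ p·5+(1-p)·10 = p·9+(1-p)·0 ⇒ p(-4) = (1-p)(-10) ⇒ p = 5/7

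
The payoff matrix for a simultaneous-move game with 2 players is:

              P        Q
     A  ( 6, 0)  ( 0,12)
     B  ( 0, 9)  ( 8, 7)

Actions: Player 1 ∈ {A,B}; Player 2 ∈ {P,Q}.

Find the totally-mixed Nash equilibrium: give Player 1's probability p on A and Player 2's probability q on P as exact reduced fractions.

p=1/7, q=4/7

P1 indiff ⇒ q·6+(1-q)·0 = q·0+(1-q)·8 ⇒ q(6) = (1-q)(8) ⇒ q = 4/7
P2 indiff ⇒ p·0+(1-p)·9 = p·12+(1-p)·7 ⇒ p(-12) = (1-p)(-2) ⇒ p = 1/7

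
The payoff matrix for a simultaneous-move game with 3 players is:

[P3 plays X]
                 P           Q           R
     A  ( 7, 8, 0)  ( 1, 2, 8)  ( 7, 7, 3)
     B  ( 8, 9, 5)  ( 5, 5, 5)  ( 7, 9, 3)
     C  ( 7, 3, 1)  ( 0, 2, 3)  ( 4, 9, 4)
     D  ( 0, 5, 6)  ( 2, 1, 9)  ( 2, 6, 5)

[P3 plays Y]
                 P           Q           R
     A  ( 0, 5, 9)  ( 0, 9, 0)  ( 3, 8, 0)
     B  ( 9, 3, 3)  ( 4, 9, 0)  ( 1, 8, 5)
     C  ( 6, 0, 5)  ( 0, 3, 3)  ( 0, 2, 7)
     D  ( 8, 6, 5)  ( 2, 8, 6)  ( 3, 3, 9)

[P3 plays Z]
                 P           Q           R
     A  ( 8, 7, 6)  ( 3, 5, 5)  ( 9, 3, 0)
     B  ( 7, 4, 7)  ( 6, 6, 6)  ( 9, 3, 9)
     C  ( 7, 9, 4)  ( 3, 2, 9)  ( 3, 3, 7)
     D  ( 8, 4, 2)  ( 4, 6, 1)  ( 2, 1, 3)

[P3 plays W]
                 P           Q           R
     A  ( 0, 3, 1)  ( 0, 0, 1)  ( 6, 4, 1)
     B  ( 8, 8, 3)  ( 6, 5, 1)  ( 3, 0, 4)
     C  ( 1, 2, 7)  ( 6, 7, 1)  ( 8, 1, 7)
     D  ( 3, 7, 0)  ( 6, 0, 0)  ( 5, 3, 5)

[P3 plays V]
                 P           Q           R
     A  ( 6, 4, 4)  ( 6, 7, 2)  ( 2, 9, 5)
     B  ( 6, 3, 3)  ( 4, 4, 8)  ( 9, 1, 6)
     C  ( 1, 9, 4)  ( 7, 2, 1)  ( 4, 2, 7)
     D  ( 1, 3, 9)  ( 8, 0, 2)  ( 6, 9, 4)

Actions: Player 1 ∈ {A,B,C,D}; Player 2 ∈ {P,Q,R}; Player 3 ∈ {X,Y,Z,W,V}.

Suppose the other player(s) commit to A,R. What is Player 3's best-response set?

u_3(X vs A,R) = 3
u_3(Y vs A,R) = 0
u_3(Z vs A,R) = 0
u_3(W vs A,R) = 1
u_3(V vs A,R) = 5
max payoff 5 at {V}

BR_3 = {V}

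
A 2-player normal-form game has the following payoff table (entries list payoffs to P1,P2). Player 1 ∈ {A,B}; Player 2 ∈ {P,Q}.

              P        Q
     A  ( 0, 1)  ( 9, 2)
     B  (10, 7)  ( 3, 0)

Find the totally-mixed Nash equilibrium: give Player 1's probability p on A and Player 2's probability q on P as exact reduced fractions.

P1 indiff ⇒ q·0+(1-q)·9 = q·10+(1-q)·3 ⇒ q(-10) = (1-q)(-6) ⇒ q = 3/8
P2 indiff ⇒ p·1+(1-p)·7 = p·2+(1-p)·0 ⇒ p(-1) = (1-p)(-7) ⇒ p = 7/8

p=7/8, q=3/8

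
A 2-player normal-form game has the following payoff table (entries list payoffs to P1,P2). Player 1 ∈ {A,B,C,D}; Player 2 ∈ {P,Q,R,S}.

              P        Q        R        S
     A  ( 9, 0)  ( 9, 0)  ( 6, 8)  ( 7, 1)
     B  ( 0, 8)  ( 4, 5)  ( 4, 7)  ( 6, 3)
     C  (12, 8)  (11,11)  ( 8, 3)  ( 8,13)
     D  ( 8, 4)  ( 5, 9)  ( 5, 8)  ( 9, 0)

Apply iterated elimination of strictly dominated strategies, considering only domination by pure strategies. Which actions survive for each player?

Survivors P1:{C,D} P2:{Q,S}

P1 drop A (C beats it: P:12>9 Q:11>9 R:8>6 S:8>7)
P1 drop B (C beats it: P:12>0 Q:11>4 R:8>4 S:8>6)
P2 drop P (Q beats it: C:11>8 D:9>4)
P2 drop R (Q beats it: C:11>3 D:9>8)
P1→{C,D} P2→{Q,S}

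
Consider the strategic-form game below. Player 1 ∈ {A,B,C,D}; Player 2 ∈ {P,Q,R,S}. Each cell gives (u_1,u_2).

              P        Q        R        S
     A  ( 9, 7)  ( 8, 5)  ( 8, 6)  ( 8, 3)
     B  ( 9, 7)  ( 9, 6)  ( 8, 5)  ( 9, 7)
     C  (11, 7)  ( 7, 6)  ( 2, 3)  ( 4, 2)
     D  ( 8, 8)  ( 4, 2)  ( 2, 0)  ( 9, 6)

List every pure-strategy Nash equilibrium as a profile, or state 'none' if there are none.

NE set: (B,S), (C,P)

(A,P): not NE [P1→C gives 11>9]
(A,Q): not NE [P1→B gives 9>8; P2→P gives 7>5]
(A,R): not NE [P2→P gives 7>6]
(A,S): not NE [P1→D gives 9>8; P2→P gives 7>3]
(B,P): not NE [P1→C gives 11>9]
(B,Q): not NE [P2→S gives 7>6]
(B,R): not NE [P2→S gives 7>5]
(B,S): NE
(C,P): NE
(C,Q): not NE [P1→B gives 9>7; P2→P gives 7>6]
(C,R): not NE [P1→B gives 8>2; P2→P gives 7>3]
(C,S): not NE [P1→D gives 9>4; P2→P gives 7>2]
(D,P): not NE [P1→C gives 11>8]
(D,Q): not NE [P1→B gives 9>4; P2→P gives 8>2]
(D,R): not NE [P1→B gives 8>2; P2→P gives 8>0]
(D,S): not NE [P2→P gives 8>6]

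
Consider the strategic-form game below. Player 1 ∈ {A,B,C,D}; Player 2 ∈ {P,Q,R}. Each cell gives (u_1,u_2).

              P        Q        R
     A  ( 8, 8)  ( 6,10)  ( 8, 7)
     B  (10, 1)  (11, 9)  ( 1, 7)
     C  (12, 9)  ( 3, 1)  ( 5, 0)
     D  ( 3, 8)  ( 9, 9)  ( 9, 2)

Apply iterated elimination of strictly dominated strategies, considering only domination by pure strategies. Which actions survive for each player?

IESDS → P1:{B,C} P2:{P,Q}

P2 drop R (Q beats it: A:10>7 B:9>7 C:1>0 D:9>2)
P1 drop A (B beats it: P:10>8 Q:11>6)
P1 drop D (B beats it: P:10>3 Q:11>9)
P1→{B,C} P2→{P,Q}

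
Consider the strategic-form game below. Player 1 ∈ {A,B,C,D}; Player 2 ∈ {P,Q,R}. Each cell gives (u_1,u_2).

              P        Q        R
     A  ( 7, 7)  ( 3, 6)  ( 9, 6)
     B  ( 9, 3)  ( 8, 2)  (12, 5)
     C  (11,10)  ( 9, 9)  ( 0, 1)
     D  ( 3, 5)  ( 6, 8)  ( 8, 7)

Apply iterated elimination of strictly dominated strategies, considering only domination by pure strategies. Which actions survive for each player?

Remaining: P1:{B,C} P2:{P,R}

P1 drop A (B beats it: P:9>7 Q:8>3 R:12>9)
P1 drop D (B beats it: P:9>3 Q:8>6 R:12>8)
P2 drop Q (P beats it: B:3>2 C:10>9)
P1→{B,C} P2→{P,R}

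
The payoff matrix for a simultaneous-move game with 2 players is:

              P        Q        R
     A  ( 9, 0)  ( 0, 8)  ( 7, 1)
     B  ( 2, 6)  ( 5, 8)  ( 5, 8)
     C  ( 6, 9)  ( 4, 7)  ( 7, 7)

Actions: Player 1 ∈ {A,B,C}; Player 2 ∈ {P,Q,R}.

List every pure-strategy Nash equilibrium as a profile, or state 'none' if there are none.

Nash profiles: (B,Q)

(A,P): not NE [P2→Q gives 8>0]
(A,Q): not NE [P1→B gives 5>0]
(A,R): not NE [P2→Q gives 8>1]
(B,P): not NE [P1→A gives 9>2; P2→R gives 8>6]
(B,Q): NE
(B,R): not NE [P1→C gives 7>5]
(C,P): not NE [P1→A gives 9>6]
(C,Q): not NE [P1→B gives 5>4; P2→P gives 9>7]
(C,R): not NE [P2→P gives 9>7]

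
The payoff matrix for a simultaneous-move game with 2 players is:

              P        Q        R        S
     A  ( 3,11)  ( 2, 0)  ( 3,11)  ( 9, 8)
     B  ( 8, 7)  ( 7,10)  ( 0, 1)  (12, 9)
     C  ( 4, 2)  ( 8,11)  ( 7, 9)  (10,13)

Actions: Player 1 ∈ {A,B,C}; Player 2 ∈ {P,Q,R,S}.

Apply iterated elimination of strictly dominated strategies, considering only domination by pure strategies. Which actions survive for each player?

P1 drop A (C beats it: P:4>3 Q:8>2 R:7>3 S:10>9)
P2 drop P (Q beats it: B:10>7 C:11>2)
P2 drop R (Q beats it: B:10>1 C:11>9)
P1→{B,C} P2→{Q,S}

Remaining: P1:{B,C} P2:{Q,S}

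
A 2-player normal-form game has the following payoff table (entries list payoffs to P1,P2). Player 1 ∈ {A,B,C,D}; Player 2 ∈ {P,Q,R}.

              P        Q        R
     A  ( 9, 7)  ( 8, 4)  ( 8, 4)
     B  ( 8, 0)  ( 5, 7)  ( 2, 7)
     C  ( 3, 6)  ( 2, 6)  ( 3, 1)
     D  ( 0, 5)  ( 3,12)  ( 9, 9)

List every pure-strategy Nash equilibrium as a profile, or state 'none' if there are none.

(A,P): NE
(A,Q): not NE [P2→P gives 7>4]
(A,R): not NE [P1→D gives 9>8; P2→P gives 7>4]
(B,P): not NE [P1→A gives 9>8; P2→R gives 7>0]
(B,Q): not NE [P1→A gives 8>5]
(B,R): not NE [P1→D gives 9>2]
(C,P): not NE [P1→A gives 9>3]
(C,Q): not NE [P1→A gives 8>2]
(C,R): not NE [P1→D gives 9>3; P2→Q gives 6>1]
(D,P): not NE [P1→A gives 9>0; P2→Q gives 12>5]
(D,Q): not NE [P1→A gives 8>3]
(D,R): not NE [P2→Q gives 12>9]

Nash profiles: (A,P)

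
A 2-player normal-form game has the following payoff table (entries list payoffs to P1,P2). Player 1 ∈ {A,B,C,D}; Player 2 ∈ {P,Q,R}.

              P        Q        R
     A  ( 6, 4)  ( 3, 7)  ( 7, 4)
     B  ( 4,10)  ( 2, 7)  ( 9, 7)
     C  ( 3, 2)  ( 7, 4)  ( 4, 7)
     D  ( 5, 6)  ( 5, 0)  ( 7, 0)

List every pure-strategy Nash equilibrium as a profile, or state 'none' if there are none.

Equilibria: none

(A,P): not NE [P2→Q gives 7>4]
(A,Q): not NE [P1→C gives 7>3]
(A,R): not NE [P1→B gives 9>7; P2→Q gives 7>4]
(B,P): not NE [P1→A gives 6>4]
(B,Q): not NE [P1→C gives 7>2; P2→P gives 10>7]
(B,R): not NE [P2→P gives 10>7]
(C,P): not NE [P1→A gives 6>3; P2→R gives 7>2]
(C,Q): not NE [P2→R gives 7>4]
(C,R): not NE [P1→B gives 9>4]
(D,P): not NE [P1→A gives 6>5]
(D,Q): not NE [P1→C gives 7>5; P2→P gives 6>0]
(D,R): not NE [P1→B gives 9>7; P2→P gives 6>0]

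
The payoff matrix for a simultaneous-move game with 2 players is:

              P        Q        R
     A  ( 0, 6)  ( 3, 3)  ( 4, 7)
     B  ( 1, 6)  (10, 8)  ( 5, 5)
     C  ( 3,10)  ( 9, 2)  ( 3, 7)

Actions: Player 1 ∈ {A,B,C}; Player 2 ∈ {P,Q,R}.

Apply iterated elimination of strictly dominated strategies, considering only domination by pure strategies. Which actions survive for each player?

P1 drop A (B beats it: P:1>0 Q:10>3 R:5>4)
P2 drop R (P beats it: B:6>5 C:10>7)
P1→{B,C} P2→{P,Q}

Survivors P1:{B,C} P2:{P,Q}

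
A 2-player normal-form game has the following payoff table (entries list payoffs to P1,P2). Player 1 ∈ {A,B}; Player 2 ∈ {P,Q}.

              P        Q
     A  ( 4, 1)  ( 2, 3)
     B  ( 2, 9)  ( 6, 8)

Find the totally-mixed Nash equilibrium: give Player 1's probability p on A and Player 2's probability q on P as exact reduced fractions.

p=1/3, q=2/3

P1 indiff ⇒ q·4+(1-q)·2 = q·2+(1-q)·6 ⇒ q(2) = (1-q)(4) ⇒ q = 2/3
P2 indiff ⇒ p·1+(1-p)·9 = p·3+(1-p)·8 ⇒ p(-2) = (1-p)(-1) ⇒ p = 1/3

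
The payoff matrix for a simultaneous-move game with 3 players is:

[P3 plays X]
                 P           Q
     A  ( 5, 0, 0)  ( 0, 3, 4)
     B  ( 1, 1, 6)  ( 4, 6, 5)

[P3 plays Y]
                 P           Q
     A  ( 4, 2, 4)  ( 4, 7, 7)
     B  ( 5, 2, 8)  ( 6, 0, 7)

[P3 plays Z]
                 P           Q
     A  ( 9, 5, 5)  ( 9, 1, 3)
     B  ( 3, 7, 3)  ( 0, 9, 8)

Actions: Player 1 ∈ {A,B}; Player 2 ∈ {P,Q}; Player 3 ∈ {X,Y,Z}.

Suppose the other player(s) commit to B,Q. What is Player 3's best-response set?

u_3(X vs B,Q) = 5
u_3(Y vs B,Q) = 7
u_3(Z vs B,Q) = 8
max payoff 8 at {Z}

argmax u_3 = {Z}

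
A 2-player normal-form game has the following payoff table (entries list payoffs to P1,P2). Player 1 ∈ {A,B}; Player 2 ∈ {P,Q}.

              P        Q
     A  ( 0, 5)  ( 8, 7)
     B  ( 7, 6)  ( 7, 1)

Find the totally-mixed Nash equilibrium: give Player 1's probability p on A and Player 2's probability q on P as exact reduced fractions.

(p,q) = (5/7, 1/8)

P1 indiff ⇒ q·0+(1-q)·8 = q·7+(1-q)·7 ⇒ q(-7) = (1-q)(-1) ⇒ q = 1/8
P2 indiff ⇒ p·5+(1-p)·6 = p·7+(1-p)·1 ⇒ p(-2) = (1-p)(-5) ⇒ p = 5/7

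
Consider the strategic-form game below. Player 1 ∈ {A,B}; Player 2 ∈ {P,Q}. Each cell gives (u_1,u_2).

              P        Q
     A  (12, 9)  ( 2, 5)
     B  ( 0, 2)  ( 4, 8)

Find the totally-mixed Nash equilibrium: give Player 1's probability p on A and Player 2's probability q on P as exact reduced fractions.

P1 indiff ⇒ q·12+(1-q)·2 = q·0+(1-q)·4 ⇒ q(12) = (1-q)(2) ⇒ q = 1/7
P2 indiff ⇒ p·9+(1-p)·2 = p·5+(1-p)·8 ⇒ p(4) = (1-p)(6) ⇒ p = 3/5

p=3/5, q=1/7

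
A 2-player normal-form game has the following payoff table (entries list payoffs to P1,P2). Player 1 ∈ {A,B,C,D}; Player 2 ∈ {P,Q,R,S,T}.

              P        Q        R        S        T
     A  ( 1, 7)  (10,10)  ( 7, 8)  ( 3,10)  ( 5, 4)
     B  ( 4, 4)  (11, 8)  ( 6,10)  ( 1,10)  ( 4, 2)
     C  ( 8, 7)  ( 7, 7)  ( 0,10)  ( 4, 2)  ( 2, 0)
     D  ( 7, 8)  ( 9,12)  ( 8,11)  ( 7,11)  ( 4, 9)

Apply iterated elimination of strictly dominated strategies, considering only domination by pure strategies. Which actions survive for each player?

P2 drop P (R beats it: A:8>7 B:10>4 C:10>7 D:11>8)
P1 drop C (D beats it: Q:9>7 R:8>0 S:7>4 T:4>2)
P2 drop T (Q beats it: A:10>4 B:8>2 D:12>9)
P1→{A,B,D} P2→{Q,R,S}

IESDS → P1:{A,B,D} P2:{Q,R,S}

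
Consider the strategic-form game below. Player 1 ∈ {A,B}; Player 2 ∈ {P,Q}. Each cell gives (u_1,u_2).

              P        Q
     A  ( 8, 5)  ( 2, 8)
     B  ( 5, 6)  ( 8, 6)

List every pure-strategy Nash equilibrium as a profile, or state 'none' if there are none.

(A,P): not NE [P2→Q gives 8>5]
(A,Q): not NE [P1→B gives 8>2]
(B,P): not NE [P1→A gives 8>5]
(B,Q): NE

Nash profiles: (B,Q)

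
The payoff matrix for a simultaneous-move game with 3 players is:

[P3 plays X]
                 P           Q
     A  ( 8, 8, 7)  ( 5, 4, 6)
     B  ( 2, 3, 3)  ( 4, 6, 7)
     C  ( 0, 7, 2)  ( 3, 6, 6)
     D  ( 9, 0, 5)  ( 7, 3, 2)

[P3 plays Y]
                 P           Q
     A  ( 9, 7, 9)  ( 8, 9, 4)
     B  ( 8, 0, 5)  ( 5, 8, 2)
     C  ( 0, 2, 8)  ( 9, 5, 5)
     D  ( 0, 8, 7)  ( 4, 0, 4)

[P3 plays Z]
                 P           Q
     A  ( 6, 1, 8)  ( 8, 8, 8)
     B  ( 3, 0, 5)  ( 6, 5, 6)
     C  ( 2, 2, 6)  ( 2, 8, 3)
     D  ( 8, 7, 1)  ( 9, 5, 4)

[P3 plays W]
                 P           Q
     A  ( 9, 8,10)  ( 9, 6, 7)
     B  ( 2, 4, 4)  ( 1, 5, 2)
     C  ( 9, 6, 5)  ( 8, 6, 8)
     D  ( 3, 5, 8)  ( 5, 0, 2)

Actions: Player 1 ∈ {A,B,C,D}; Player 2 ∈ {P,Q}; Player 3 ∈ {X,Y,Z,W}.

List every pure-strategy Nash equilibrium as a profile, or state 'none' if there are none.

(A,P,X): not NE [P1→D gives 9>8; P3→W gives 10>7]
(A,P,Y): not NE [P2→Q gives 9>7; P3→W gives 10>9]
(A,P,Z): not NE [P1→D gives 8>6; P2→Q gives 8>1; P3→W gives 10>8]
(A,P,W): NE
(A,Q,X): not NE [P1→D gives 7>5; P2→P gives 8>4; P3→Z gives 8>6]
(A,Q,Y): not NE [P1→C gives 9>8; P3→Z gives 8>4]
(A,Q,Z): not NE [P1→D gives 9>8]
(A,Q,W): not NE [P2→P gives 8>6; P3→Z gives 8>7]
(B,P,X): not NE [P1→D gives 9>2; P2→Q gives 6>3; P3→Z gives 5>3]
(B,P,Y): not NE [P1→A gives 9>8; P2→Q gives 8>0]
(B,P,Z): not NE [P1→D gives 8>3; P2→Q gives 5>0]
(B,P,W): not NE [P1→C gives 9>2; P2→Q gives 5>4; P3→Z gives 5>4]
(B,Q,X): not NE [P1→D gives 7>4]
(B,Q,Y): not NE [P1→C gives 9>5; P3→X gives 7>2]
(B,Q,Z): not NE [P1→D gives 9>6; P3→X gives 7>6]
(B,Q,W): not NE [P1→A gives 9>1; P3→X gives 7>2]
(C,P,X): not NE [P1→D gives 9>0; P3→Y gives 8>2]
(C,P,Y): not NE [P1→A gives 9>0; P2→Q gives 5>2]
(C,P,Z): not NE [P1→D gives 8>2; P2→Q gives 8>2; P3→Y gives 8>6]
(C,P,W): not NE [P3→Y gives 8>5]
(C,Q,X): not NE [P1→D gives 7>3; P2→P gives 7>6; P3→W gives 8>6]
(C,Q,Y): not NE [P3→W gives 8>5]
(C,Q,Z): not NE [P1→D gives 9>2; P3→W gives 8>3]
(C,Q,W): not NE [P1→A gives 9>8]
(D,P,X): not NE [P2→Q gives 3>0; P3→W gives 8>5]
(D,P,Y): not NE [P1→A gives 9>0; P3→W gives 8>7]
(D,P,Z): not NE [P3→W gives 8>1]
(D,P,W): not NE [P1→C gives 9>3]
(D,Q,X): not NE [P3→Z gives 4>2]
(D,Q,Y): not NE [P1→C gives 9>4; P2→P gives 8>0]
(D,Q,Z): not NE [P2→P gives 7>5]
(D,Q,W): not NE [P1→A gives 9>5; P2→P gives 5>0; P3→Z gives 4>2]

PSNE = {(A,P,W)}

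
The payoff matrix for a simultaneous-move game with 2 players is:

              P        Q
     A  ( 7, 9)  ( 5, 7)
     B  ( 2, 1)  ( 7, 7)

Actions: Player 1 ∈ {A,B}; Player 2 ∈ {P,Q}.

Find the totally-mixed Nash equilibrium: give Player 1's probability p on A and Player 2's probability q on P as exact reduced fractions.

P1 indiff ⇒ q·7+(1-q)·5 = q·2+(1-q)·7 ⇒ q(5) = (1-q)(2) ⇒ q = 2/7
P2 indiff ⇒ p·9+(1-p)·1 = p·7+(1-p)·7 ⇒ p(2) = (1-p)(6) ⇒ p = 3/4

P1 mixes 3/4 on A; P2 mixes 2/7 on P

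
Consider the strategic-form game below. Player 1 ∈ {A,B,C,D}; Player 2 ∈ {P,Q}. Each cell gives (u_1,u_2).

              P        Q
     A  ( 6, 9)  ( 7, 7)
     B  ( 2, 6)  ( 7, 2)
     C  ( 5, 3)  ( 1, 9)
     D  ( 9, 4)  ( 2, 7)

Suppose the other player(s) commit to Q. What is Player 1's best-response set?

P1 best: {A,B}

u_1(A vs Q) = 7
u_1(B vs Q) = 7
u_1(C vs Q) = 1
u_1(D vs Q) = 2
max payoff 7 at {A,B}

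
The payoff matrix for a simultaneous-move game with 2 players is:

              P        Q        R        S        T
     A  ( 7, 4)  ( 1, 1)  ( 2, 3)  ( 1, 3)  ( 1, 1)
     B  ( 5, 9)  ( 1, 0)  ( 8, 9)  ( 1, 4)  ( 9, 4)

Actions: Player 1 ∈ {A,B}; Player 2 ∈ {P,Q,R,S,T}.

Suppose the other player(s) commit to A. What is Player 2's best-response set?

P2 best: {P}

u_2(P vs A) = 4
u_2(Q vs A) = 1
u_2(R vs A) = 3
u_2(S vs A) = 3
u_2(T vs A) = 1
max payoff 4 at {P}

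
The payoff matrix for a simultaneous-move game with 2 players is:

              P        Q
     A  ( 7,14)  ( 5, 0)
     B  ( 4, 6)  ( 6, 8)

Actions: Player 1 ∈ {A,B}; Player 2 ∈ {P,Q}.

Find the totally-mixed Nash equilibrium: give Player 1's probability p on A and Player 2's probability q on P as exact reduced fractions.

p=1/8, q=1/4

P1 indiff ⇒ q·7+(1-q)·5 = q·4+(1-q)·6 ⇒ q(3) = (1-q)(1) ⇒ q = 1/4
P2 indiff ⇒ p·14+(1-p)·6 = p·0+(1-p)·8 ⇒ p(14) = (1-p)(2) ⇒ p = 1/8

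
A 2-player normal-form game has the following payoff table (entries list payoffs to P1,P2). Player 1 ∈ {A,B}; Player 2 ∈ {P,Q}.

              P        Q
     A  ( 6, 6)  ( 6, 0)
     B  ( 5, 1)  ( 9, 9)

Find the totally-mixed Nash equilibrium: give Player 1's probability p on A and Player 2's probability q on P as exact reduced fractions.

(p,q) = (4/7, 3/4)

P1 indiff ⇒ q·6+(1-q)·6 = q·5+(1-q)·9 ⇒ q(1) = (1-q)(3) ⇒ q = 3/4
P2 indiff ⇒ p·6+(1-p)·1 = p·0+(1-p)·9 ⇒ p(6) = (1-p)(8) ⇒ p = 4/7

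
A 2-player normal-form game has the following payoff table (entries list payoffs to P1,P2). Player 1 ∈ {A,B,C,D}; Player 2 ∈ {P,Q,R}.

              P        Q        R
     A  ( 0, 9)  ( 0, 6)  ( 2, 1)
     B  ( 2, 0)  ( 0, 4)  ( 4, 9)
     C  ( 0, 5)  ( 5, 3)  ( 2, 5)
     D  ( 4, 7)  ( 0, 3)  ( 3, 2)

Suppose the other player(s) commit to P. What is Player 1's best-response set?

u_1(A vs P) = 0
u_1(B vs P) = 2
u_1(C vs P) = 0
u_1(D vs P) = 4
max payoff 4 at {D}

argmax u_1 = {D}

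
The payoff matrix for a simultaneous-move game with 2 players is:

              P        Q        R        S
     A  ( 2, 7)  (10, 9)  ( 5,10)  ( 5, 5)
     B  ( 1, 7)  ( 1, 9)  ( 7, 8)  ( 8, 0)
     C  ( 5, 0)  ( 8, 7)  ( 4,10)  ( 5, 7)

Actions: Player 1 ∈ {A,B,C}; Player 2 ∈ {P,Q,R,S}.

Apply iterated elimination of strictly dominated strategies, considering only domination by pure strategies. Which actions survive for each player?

Survivors P1:{A,B} P2:{Q,R}

P2 drop P (Q beats it: A:9>7 B:9>7 C:7>0)
P2 drop S (R beats it: A:10>5 B:8>0 C:10>7)
P1 drop C (A beats it: Q:10>8 R:5>4)
P1→{A,B} P2→{Q,R}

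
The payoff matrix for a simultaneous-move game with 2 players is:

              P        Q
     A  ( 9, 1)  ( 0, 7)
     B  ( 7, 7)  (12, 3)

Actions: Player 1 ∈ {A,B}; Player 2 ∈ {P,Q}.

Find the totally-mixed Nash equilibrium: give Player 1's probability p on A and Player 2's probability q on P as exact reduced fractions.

P1 indiff ⇒ q·9+(1-q)·0 = q·7+(1-q)·12 ⇒ q(2) = (1-q)(12) ⇒ q = 6/7
P2 indiff ⇒ p·1+(1-p)·7 = p·7+(1-p)·3 ⇒ p(-6) = (1-p)(-4) ⇒ p = 2/5

P1 mixes 2/5 on A; P2 mixes 6/7 on P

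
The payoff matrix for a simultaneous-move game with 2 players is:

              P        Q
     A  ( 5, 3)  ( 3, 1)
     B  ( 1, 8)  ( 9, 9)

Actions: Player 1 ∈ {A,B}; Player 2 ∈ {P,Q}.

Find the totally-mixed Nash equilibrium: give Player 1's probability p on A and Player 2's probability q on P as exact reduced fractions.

p=1/3, q=3/5

P1 indiff ⇒ q·5+(1-q)·3 = q·1+(1-q)·9 ⇒ q(4) = (1-q)(6) ⇒ q = 3/5
P2 indiff ⇒ p·3+(1-p)·8 = p·1+(1-p)·9 ⇒ p(2) = (1-p)(1) ⇒ p = 1/3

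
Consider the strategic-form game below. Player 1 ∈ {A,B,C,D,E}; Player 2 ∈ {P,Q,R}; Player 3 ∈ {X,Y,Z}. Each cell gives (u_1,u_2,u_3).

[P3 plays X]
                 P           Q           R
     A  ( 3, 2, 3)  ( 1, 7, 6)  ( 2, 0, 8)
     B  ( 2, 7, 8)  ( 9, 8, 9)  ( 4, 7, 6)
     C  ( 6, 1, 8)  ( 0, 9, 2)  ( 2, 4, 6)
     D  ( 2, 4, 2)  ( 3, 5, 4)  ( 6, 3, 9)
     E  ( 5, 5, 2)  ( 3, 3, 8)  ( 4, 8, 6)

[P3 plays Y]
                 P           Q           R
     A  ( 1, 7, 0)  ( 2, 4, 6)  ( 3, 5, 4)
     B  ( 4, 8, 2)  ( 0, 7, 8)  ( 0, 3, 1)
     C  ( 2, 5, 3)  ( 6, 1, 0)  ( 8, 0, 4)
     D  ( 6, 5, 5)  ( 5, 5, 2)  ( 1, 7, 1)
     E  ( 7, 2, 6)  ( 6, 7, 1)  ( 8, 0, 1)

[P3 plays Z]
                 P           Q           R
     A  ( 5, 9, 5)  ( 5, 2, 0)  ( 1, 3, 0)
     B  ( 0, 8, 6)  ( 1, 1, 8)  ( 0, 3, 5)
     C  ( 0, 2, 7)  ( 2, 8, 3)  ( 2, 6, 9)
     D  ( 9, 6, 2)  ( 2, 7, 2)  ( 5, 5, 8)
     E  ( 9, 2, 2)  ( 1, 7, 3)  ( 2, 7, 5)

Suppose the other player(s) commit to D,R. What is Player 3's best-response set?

argmax u_3 = {X}

u_3(X vs D,R) = 9
u_3(Y vs D,R) = 1
u_3(Z vs D,R) = 8
max payoff 9 at {X}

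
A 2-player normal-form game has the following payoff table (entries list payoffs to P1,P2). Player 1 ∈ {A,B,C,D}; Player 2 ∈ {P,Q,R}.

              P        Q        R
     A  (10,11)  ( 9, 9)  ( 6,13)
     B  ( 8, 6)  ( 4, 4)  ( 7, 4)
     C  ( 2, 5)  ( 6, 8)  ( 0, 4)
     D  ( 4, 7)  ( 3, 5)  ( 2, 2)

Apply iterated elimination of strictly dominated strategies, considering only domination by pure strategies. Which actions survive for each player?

P1 drop C (A beats it: P:10>2 Q:9>6 R:6>0)
P1 drop D (A beats it: P:10>4 Q:9>3 R:6>2)
P2 drop Q (P beats it: A:11>9 B:6>4)
P1→{A,B} P2→{P,R}

IESDS → P1:{A,B} P2:{P,R}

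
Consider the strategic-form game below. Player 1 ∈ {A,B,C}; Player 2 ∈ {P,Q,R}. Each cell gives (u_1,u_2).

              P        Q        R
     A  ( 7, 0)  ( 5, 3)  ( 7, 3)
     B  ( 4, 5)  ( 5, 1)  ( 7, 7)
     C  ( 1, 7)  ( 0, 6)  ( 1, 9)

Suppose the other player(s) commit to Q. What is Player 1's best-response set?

BR_1 = {A,B}

u_1(A vs Q) = 5
u_1(B vs Q) = 5
u_1(C vs Q) = 0
max payoff 5 at {A,B}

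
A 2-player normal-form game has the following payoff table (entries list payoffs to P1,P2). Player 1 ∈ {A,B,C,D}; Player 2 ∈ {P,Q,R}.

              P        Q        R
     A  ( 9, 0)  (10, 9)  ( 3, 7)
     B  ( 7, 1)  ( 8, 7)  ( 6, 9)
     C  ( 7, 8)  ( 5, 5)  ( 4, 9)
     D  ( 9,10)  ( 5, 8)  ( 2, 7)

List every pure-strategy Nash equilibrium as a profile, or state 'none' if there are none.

NE set: (A,Q), (B,R), (D,P)

(A,P): not NE [P2→Q gives 9>0]
(A,Q): NE
(A,R): not NE [P1→B gives 6>3; P2→Q gives 9>7]
(B,P): not NE [P1→D gives 9>7; P2→R gives 9>1]
(B,Q): not NE [P1→A gives 10>8; P2→R gives 9>7]
(B,R): NE
(C,P): not NE [P1→D gives 9>7; P2→R gives 9>8]
(C,Q): not NE [P1→A gives 10>5; P2→R gives 9>5]
(C,R): not NE [P1→B gives 6>4]
(D,P): NE
(D,Q): not NE [P1→A gives 10>5; P2→P gives 10>8]
(D,R): not NE [P1→B gives 6>2; P2→P gives 10>7]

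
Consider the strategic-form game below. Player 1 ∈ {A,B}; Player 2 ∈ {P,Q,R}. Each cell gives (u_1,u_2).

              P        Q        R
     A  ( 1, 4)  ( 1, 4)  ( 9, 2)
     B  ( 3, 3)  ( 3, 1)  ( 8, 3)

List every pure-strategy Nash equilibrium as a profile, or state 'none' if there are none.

PSNE = {(B,P)}

(A,P): not NE [P1→B gives 3>1]
(A,Q): not NE [P1→B gives 3>1]
(A,R): not NE [P2→Q gives 4>2]
(B,P): NE
(B,Q): not NE [P2→R gives 3>1]
(B,R): not NE [P1→A gives 9>8]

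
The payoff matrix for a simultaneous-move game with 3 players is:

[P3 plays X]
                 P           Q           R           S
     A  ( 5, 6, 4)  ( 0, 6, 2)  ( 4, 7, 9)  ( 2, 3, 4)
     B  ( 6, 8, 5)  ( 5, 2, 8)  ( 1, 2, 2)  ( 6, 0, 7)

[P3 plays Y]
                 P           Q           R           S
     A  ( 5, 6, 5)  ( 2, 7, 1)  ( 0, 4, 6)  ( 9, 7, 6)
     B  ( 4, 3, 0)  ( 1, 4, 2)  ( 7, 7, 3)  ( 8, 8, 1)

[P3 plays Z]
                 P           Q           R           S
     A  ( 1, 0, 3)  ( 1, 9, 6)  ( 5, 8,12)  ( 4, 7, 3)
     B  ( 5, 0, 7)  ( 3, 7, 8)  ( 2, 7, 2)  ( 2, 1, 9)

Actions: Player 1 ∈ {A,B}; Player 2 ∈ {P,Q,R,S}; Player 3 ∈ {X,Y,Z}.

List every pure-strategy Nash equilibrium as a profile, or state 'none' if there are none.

PSNE = {(A,S,Y), (B,Q,Z)}

(A,P,X): not NE [P1→B gives 6>5; P2→R gives 7>6; P3→Y gives 5>4]
(A,P,Y): not NE [P2→S gives 7>6]
(A,P,Z): not NE [P1→B gives 5>1; P2→Q gives 9>0; P3→Y gives 5>3]
(A,Q,X): not NE [P1→B gives 5>0; P2→R gives 7>6; P3→Z gives 6>2]
(A,Q,Y): not NE [P3→Z gives 6>1]
(A,Q,Z): not NE [P1→B gives 3>1]
(A,R,X): not NE [P3→Z gives 12>9]
(A,R,Y): not NE [P1→B gives 7>0; P2→S gives 7>4; P3→Z gives 12>6]
(A,R,Z): not NE [P2→Q gives 9>8]
(A,S,X): not NE [P1→B gives 6>2; P2→R gives 7>3; P3→Y gives 6>4]
(A,S,Y): NE
(A,S,Z): not NE [P2→Q gives 9>7; P3→Y gives 6>3]
(B,P,X): not NE [P3→Z gives 7>5]
(B,P,Y): not NE [P1→A gives 5>4; P2→S gives 8>3; P3→Z gives 7>0]
(B,P,Z): not NE [P2→R gives 7>0]
(B,Q,X): not NE [P2→P gives 8>2]
(B,Q,Y): not NE [P1→A gives 2>1; P2→S gives 8>4; P3→Z gives 8>2]
(B,Q,Z): NE
(B,R,X): not NE [P1→A gives 4>1; P2→P gives 8>2; P3→Y gives 3>2]
(B,R,Y): not NE [P2→S gives 8>7]
(B,R,Z): not NE [P1→A gives 5>2; P3→Y gives 3>2]
(B,S,X): not NE [P2→P gives 8>0; P3→Z gives 9>7]
(B,S,Y): not NE [P1→A gives 9>8; P3→Z gives 9>1]
(B,S,Z): not NE [P1→A gives 4>2; P2→R gives 7>1]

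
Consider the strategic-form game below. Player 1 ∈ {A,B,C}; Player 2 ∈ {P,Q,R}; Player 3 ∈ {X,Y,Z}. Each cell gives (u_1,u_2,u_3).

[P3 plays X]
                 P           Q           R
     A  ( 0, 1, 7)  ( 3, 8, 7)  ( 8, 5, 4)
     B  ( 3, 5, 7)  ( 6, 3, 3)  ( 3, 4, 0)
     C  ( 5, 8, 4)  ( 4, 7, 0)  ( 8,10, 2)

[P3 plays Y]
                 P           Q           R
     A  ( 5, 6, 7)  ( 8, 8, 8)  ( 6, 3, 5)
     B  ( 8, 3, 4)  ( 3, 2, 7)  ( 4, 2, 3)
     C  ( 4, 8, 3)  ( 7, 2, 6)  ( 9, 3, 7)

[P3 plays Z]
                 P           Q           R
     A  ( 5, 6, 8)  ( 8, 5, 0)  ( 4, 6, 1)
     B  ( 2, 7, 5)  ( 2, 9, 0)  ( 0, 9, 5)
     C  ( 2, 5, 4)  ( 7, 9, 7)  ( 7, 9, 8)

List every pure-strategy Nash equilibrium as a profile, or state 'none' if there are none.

(A,P,X): not NE [P1→C gives 5>0; P2→Q gives 8>1; P3→Z gives 8>7]
(A,P,Y): not NE [P1→B gives 8>5; P2→Q gives 8>6; P3→Z gives 8>7]
(A,P,Z): NE
(A,Q,X): not NE [P1→B gives 6>3; P3→Y gives 8>7]
(A,Q,Y): NE
(A,Q,Z): not NE [P2→R gives 6>5; P3→Y gives 8>0]
(A,R,X): not NE [P2→Q gives 8>5; P3→Y gives 5>4]
(A,R,Y): not NE [P1→C gives 9>6; P2→Q gives 8>3]
(A,R,Z): not NE [P1→C gives 7>4; P3→Y gives 5>1]
(B,P,X): not NE [P1→C gives 5>3]
(B,P,Y): not NE [P3→X gives 7>4]
(B,P,Z): not NE [P1→A gives 5>2; P2→R gives 9>7; P3→X gives 7>5]
(B,Q,X): not NE [P2→P gives 5>3; P3→Y gives 7>3]
(B,Q,Y): not NE [P1→A gives 8>3; P2→P gives 3>2]
(B,Q,Z): not NE [P1→A gives 8>2; P3→Y gives 7>0]
(B,R,X): not NE [P1→C gives 8>3; P2→P gives 5>4; P3→Z gives 5>0]
(B,R,Y): not NE [P1→C gives 9>4; P2→P gives 3>2; P3→Z gives 5>3]
(B,R,Z): not NE [P1→C gives 7>0]
(C,P,X): not NE [P2→R gives 10>8]
(C,P,Y): not NE [P1→B gives 8>4; P3→Z gives 4>3]
(C,P,Z): not NE [P1→A gives 5>2; P2→R gives 9>5]
(C,Q,X): not NE [P1→B gives 6>4; P2→R gives 10>7; P3→Z gives 7>0]
(C,Q,Y): not NE [P1→A gives 8>7; P2→P gives 8>2; P3→Z gives 7>6]
(C,Q,Z): not NE [P1→A gives 8>7]
(C,R,X): not NE [P3→Z gives 8>2]
(C,R,Y): not NE [P2→P gives 8>3; P3→Z gives 8>7]
(C,R,Z): NE

PSNE = {(A,P,Z), (A,Q,Y), (C,R,Z)}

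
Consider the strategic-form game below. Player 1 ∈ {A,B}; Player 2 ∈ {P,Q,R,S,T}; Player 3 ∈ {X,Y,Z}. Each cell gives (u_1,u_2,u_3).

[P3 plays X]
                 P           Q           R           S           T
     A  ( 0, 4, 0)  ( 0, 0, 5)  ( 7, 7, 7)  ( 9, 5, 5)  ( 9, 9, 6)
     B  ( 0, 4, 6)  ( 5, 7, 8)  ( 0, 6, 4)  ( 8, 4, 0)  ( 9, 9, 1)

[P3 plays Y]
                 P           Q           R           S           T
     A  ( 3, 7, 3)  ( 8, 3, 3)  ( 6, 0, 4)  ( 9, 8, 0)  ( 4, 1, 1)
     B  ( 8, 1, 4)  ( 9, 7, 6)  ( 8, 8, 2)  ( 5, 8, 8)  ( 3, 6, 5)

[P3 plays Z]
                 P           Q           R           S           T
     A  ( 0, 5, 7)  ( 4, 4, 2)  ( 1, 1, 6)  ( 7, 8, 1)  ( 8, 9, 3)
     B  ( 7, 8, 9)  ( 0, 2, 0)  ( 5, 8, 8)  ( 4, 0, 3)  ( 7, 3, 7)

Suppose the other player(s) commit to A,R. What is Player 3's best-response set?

BR_3 = {X}

u_3(X vs A,R) = 7
u_3(Y vs A,R) = 4
u_3(Z vs A,R) = 6
max payoff 7 at {X}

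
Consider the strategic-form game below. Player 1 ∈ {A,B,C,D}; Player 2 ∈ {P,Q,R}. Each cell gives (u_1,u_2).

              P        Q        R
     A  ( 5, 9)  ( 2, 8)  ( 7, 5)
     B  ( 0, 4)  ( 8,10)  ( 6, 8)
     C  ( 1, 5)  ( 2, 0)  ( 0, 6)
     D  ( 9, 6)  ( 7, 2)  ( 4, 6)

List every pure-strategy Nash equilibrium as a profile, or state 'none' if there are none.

NE set: (B,Q), (D,P)

(A,P): not NE [P1→D gives 9>5]
(A,Q): not NE [P1→B gives 8>2; P2→P gives 9>8]
(A,R): not NE [P2→P gives 9>5]
(B,P): not NE [P1→D gives 9>0; P2→Q gives 10>4]
(B,Q): NE
(B,R): not NE [P1→A gives 7>6; P2→Q gives 10>8]
(C,P): not NE [P1→D gives 9>1; P2→R gives 6>5]
(C,Q): not NE [P1→B gives 8>2; P2→R gives 6>0]
(C,R): not NE [P1→A gives 7>0]
(D,P): NE
(D,Q): not NE [P1→B gives 8>7; P2→R gives 6>2]
(D,R): not NE [P1→A gives 7>4]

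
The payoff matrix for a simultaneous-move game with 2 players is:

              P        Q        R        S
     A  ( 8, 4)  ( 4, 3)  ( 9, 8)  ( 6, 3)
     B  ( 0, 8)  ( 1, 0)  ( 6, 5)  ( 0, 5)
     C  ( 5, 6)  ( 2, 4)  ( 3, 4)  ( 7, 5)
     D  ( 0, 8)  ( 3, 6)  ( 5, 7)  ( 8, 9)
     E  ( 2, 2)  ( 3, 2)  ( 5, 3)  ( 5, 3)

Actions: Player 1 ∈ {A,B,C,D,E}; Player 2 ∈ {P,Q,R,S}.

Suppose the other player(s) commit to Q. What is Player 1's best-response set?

P1 best: {A}

u_1(A vs Q) = 4
u_1(B vs Q) = 1
u_1(C vs Q) = 2
u_1(D vs Q) = 3
u_1(E vs Q) = 3
max payoff 4 at {A}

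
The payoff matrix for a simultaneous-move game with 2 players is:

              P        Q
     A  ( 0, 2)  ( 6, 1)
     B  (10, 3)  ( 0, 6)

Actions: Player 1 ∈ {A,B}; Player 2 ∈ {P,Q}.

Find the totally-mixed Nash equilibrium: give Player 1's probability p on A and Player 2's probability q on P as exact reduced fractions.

p=3/4, q=3/8

P1 indiff ⇒ q·0+(1-q)·6 = q·10+(1-q)·0 ⇒ q(-10) = (1-q)(-6) ⇒ q = 3/8
P2 indiff ⇒ p·2+(1-p)·3 = p·1+(1-p)·6 ⇒ p(1) = (1-p)(3) ⇒ p = 3/4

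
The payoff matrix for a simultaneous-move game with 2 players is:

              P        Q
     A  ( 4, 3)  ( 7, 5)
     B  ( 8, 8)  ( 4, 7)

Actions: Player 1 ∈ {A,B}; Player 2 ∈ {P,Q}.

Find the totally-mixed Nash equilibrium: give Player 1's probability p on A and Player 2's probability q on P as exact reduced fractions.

(p,q) = (1/3, 3/7)

P1 indiff ⇒ q·4+(1-q)·7 = q·8+(1-q)·4 ⇒ q(-4) = (1-q)(-3) ⇒ q = 3/7
P2 indiff ⇒ p·3+(1-p)·8 = p·5+(1-p)·7 ⇒ p(-2) = (1-p)(-1) ⇒ p = 1/3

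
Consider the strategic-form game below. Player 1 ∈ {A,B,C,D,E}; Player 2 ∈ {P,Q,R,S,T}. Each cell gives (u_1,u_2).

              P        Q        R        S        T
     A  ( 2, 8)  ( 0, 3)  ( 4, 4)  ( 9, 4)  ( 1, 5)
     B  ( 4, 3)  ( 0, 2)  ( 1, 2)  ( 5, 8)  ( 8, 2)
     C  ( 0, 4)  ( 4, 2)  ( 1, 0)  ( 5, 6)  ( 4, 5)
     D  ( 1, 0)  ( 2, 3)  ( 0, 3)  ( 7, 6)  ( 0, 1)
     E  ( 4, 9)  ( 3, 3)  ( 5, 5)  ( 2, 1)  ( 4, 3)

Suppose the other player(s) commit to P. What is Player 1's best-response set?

u_1(A vs P) = 2
u_1(B vs P) = 4
u_1(C vs P) = 0
u_1(D vs P) = 1
u_1(E vs P) = 4
max payoff 4 at {B,E}

argmax u_1 = {B,E}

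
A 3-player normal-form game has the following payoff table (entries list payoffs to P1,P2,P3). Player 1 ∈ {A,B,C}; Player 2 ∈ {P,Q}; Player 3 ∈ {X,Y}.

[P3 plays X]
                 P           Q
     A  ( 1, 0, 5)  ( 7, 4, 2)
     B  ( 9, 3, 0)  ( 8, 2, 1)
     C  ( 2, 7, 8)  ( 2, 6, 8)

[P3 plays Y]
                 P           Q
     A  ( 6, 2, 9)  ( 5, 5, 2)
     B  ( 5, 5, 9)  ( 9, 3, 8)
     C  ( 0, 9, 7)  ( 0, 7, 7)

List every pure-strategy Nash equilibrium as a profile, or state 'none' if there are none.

(A,P,X): not NE [P1→B gives 9>1; P2→Q gives 4>0; P3→Y gives 9>5]
(A,P,Y): not NE [P2→Q gives 5>2]
(A,Q,X): not NE [P1→B gives 8>7]
(A,Q,Y): not NE [P1→B gives 9>5]
(B,P,X): not NE [P3→Y gives 9>0]
(B,P,Y): not NE [P1→A gives 6>5]
(B,Q,X): not NE [P2→P gives 3>2; P3→Y gives 8>1]
(B,Q,Y): not NE [P2→P gives 5>3]
(C,P,X): not NE [P1→B gives 9>2]
(C,P,Y): not NE [P1→A gives 6>0; P3→X gives 8>7]
(C,Q,X): not NE [P1→B gives 8>2; P2→P gives 7>6]
(C,Q,Y): not NE [P1→B gives 9>0; P2→P gives 9>7; P3→X gives 8>7]

PSNE: ∅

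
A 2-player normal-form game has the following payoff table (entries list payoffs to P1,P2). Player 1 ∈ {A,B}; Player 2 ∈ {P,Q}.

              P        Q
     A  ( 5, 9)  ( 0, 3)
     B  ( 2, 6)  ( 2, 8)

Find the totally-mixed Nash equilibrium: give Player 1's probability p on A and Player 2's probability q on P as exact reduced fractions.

P1 mixes 1/4 on A; P2 mixes 2/5 on P

P1 indiff ⇒ q·5+(1-q)·0 = q·2+(1-q)·2 ⇒ q(3) = (1-q)(2) ⇒ q = 2/5
P2 indiff ⇒ p·9+(1-p)·6 = p·3+(1-p)·8 ⇒ p(6) = (1-p)(2) ⇒ p = 1/4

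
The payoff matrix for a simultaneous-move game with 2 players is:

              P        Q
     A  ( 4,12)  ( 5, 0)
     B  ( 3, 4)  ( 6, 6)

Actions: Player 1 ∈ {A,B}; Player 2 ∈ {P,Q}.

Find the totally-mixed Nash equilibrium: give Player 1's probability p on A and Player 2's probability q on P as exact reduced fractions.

P1 mixes 1/7 on A; P2 mixes 1/2 on P

P1 indiff ⇒ q·4+(1-q)·5 = q·3+(1-q)·6 ⇒ q(1) = (1-q)(1) ⇒ q = 1/2
P2 indiff ⇒ p·12+(1-p)·4 = p·0+(1-p)·6 ⇒ p(12) = (1-p)(2) ⇒ p = 1/7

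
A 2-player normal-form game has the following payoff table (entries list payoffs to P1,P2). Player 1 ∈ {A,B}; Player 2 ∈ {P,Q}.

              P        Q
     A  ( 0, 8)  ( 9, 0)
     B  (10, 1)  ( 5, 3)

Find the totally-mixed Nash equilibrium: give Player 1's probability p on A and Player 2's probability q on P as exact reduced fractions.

P1 mixes 1/5 on A; P2 mixes 2/7 on P

P1 indiff ⇒ q·0+(1-q)·9 = q·10+(1-q)·5 ⇒ q(-10) = (1-q)(-4) ⇒ q = 2/7
P2 indiff ⇒ p·8+(1-p)·1 = p·0+(1-p)·3 ⇒ p(8) = (1-p)(2) ⇒ p = 1/5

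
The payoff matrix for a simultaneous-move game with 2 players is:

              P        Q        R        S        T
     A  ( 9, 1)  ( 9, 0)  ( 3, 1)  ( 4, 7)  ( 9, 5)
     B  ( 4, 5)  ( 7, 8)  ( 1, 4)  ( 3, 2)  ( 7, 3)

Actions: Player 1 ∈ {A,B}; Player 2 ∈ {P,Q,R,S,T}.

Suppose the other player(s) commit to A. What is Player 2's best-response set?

BR_2 = {S}

u_2(P vs A) = 1
u_2(Q vs A) = 0
u_2(R vs A) = 1
u_2(S vs A) = 7
u_2(T vs A) = 5
max payoff 7 at {S}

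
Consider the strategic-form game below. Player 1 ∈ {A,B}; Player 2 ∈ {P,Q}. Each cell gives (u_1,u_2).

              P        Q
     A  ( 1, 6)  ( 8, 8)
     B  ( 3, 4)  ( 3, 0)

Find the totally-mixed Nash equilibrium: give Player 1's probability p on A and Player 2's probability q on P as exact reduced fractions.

P1 mixes 2/3 on A; P2 mixes 5/7 on P

P1 indiff ⇒ q·1+(1-q)·8 = q·3+(1-q)·3 ⇒ q(-2) = (1-q)(-5) ⇒ q = 5/7
P2 indiff ⇒ p·6+(1-p)·4 = p·8+(1-p)·0 ⇒ p(-2) = (1-p)(-4) ⇒ p = 2/3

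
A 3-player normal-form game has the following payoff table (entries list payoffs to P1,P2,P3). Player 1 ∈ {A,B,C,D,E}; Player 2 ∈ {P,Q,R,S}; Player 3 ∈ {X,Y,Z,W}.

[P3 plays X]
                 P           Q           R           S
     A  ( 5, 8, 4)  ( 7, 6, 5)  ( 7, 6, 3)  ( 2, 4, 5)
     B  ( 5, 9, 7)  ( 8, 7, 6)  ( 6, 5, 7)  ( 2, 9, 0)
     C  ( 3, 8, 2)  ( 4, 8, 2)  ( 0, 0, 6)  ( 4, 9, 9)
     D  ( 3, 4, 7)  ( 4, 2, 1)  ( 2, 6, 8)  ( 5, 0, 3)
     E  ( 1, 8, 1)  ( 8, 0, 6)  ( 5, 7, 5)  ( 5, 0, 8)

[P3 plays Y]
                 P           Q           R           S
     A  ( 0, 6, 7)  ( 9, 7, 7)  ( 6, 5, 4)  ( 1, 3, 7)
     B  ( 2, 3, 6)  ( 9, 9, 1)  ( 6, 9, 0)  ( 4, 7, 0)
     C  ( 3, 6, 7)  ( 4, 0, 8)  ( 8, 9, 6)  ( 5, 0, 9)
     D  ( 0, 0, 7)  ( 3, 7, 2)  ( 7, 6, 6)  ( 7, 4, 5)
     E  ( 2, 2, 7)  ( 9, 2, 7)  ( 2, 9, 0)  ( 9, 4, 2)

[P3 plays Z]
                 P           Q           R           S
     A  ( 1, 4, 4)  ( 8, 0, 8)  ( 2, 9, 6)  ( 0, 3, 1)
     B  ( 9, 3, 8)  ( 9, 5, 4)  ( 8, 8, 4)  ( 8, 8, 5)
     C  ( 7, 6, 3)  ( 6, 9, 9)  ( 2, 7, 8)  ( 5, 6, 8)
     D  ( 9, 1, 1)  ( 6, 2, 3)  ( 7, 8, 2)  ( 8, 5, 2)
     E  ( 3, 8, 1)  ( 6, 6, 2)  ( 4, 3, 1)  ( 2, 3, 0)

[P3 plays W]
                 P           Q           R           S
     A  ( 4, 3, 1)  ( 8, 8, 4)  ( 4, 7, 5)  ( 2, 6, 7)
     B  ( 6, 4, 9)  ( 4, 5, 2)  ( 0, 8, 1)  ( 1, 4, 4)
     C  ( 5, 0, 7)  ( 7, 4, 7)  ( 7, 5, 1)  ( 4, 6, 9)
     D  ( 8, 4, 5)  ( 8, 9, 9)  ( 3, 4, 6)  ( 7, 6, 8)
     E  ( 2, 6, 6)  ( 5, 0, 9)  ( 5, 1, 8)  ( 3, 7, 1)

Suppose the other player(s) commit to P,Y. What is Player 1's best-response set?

u_1(A vs P,Y) = 0
u_1(B vs P,Y) = 2
u_1(C vs P,Y) = 3
u_1(D vs P,Y) = 0
u_1(E vs P,Y) = 2
max payoff 3 at {C}

argmax u_1 = {C}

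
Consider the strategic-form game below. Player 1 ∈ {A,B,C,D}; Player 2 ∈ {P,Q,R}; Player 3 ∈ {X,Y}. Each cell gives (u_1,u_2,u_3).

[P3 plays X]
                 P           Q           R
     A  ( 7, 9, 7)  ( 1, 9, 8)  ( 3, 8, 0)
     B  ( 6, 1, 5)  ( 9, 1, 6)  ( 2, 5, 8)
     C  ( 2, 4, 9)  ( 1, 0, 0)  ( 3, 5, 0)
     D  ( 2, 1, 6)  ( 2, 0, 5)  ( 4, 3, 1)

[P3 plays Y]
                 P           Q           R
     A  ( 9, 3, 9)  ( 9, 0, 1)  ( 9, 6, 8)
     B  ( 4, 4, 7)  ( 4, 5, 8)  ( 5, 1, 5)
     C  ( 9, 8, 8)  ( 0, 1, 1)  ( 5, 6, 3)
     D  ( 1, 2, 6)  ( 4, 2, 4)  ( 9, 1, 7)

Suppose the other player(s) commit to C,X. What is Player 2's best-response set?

P2 best: {R}

u_2(P vs C,X) = 4
u_2(Q vs C,X) = 0
u_2(R vs C,X) = 5
max payoff 5 at {R}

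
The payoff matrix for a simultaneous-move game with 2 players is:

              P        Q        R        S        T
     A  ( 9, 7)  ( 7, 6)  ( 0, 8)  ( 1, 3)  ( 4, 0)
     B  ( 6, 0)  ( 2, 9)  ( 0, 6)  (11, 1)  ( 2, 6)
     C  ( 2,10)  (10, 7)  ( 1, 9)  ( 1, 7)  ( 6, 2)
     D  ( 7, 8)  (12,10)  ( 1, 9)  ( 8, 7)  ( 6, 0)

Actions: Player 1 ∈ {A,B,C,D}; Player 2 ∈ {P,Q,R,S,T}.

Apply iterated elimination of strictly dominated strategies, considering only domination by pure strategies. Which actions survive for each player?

P2 drop S (R beats it: A:8>3 B:6>1 C:9>7 D:9>7)
P1 drop B (D beats it: P:7>6 Q:12>2 R:1>0 T:6>2)
P2 drop T (P beats it: A:7>0 C:10>2 D:8>0)
P1→{A,C,D} P2→{P,Q,R}

Survivors P1:{A,C,D} P2:{P,Q,R}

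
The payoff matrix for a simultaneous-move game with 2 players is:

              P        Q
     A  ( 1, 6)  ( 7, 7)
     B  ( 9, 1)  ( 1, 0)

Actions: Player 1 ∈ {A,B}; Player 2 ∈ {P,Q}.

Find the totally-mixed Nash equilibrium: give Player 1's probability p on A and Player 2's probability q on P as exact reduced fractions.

P1 indiff ⇒ q·1+(1-q)·7 = q·9+(1-q)·1 ⇒ q(-8) = (1-q)(-6) ⇒ q = 3/7
P2 indiff ⇒ p·6+(1-p)·1 = p·7+(1-p)·0 ⇒ p(-1) = (1-p)(-1) ⇒ p = 1/2

p=1/2, q=3/7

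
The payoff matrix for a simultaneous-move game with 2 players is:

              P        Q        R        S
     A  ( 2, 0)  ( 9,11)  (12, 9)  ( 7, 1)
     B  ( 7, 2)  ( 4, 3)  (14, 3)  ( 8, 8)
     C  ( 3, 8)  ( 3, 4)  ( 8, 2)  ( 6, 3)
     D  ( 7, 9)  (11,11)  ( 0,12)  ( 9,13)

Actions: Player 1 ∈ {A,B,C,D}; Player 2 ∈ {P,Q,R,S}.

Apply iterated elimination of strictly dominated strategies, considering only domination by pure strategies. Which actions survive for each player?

IESDS → P1:{A,B,D} P2:{Q,R,S}

P1 drop C (B beats it: P:7>3 Q:4>3 R:14>8 S:8>6)
P2 drop P (Q beats it: A:11>0 B:3>2 D:11>9)
P1→{A,B,D} P2→{Q,R,S}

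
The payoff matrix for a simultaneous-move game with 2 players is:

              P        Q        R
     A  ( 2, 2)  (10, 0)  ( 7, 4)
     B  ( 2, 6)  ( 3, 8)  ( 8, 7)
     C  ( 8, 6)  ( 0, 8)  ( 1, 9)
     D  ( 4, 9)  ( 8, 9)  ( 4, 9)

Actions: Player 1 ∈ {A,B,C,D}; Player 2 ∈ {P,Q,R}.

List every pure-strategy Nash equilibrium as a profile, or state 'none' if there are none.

No pure NE.

(A,P): not NE [P1→C gives 8>2; P2→R gives 4>2]
(A,Q): not NE [P2→R gives 4>0]
(A,R): not NE [P1→B gives 8>7]
(B,P): not NE [P1→C gives 8>2; P2→Q gives 8>6]
(B,Q): not NE [P1→A gives 10>3]
(B,R): not NE [P2→Q gives 8>7]
(C,P): not NE [P2→R gives 9>6]
(C,Q): not NE [P1→A gives 10>0; P2→R gives 9>8]
(C,R): not NE [P1→B gives 8>1]
(D,P): not NE [P1→C gives 8>4]
(D,Q): not NE [P1→A gives 10>8]
(D,R): not NE [P1→B gives 8>4]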